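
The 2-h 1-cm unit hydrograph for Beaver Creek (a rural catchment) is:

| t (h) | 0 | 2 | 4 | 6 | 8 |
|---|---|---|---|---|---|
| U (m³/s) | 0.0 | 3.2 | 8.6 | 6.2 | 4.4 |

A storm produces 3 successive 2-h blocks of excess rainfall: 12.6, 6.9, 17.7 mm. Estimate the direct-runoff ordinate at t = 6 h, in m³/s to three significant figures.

By discrete convolution, Q_j = Σ (P_i / 10 mm) · U_{j−i}.
At t = 6 h (j=3): Q = (12.6/10)·6.2 + (6.9/10)·8.6 + (17.7/10)·3.2 = 19.4 m³/s.

Q ≈ 19.4 m³/s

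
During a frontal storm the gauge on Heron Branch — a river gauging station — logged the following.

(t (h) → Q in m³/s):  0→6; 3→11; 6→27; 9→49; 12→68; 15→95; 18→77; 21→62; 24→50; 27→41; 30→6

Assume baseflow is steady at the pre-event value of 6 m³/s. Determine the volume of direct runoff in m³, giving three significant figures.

V ≈ 4.60 × 10^6 m³

Direct-runoff ordinates (Q − Q_b): 0.0, 5.0, 21.0, 43.0, 62.0, 89.0, 71.0, 56.0, 44.0, 35.0, 0.0 m³/s.
ΣQ_DR = 426.0 m³/s.
With Δt = 3 h = 10800 s, V = ΣQ_DR · Δt = 426.0 × 10800 = 4.60 × 10^6 m³.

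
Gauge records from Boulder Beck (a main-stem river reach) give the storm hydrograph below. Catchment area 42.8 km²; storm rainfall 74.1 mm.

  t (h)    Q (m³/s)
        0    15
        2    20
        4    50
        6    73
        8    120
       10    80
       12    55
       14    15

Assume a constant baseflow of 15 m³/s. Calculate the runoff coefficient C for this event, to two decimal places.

C ≈ 0.70

ΣQ_DR = 308.0 m³/s; V = ΣQ_DR·Δt = 2.218 × 10^6 m³.
Runoff depth d = V / A = 51.81 mm.
C = d / P = 51.81 / 74.1 = 0.70.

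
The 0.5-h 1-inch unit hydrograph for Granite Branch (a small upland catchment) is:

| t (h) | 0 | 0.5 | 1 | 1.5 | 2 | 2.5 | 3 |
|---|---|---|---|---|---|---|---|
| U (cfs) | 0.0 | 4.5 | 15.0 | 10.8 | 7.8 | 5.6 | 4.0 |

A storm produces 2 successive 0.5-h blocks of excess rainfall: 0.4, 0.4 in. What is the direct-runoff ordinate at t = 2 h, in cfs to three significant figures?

By discrete convolution, Q_j = Σ (P_i / 1 in) · U_{j−i}.
At t = 2 h (j=4): Q = (0.4/1)·7.8 + (0.4/1)·10.8 = 7.44 cfs.

Q ≈ 7.44 cfs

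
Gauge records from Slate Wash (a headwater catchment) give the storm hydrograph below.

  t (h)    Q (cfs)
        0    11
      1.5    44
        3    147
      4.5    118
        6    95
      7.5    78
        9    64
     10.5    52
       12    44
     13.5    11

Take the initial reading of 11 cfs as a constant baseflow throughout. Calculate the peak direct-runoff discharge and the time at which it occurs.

Subtracting baseflow gives direct-runoff ordinates: 0.0, 33.0, 136.0, 107.0, 84.0, 67.0, 53.0, 41.0, 33.0, 0.0 cfs.
The maximum is 136.0 cfs, occurring at the reading for t = 3 h.

Q_p = 136.0 cfs at t = 3 h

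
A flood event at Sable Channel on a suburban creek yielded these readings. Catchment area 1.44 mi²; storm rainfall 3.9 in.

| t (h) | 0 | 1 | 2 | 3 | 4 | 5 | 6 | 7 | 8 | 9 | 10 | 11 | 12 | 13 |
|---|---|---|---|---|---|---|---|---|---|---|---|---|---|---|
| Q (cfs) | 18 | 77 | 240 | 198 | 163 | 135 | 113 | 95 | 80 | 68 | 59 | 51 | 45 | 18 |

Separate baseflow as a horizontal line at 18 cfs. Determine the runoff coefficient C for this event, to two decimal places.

C ≈ 0.31

ΣQ_DR = 1108 cfs; V = ΣQ_DR·Δt = 3.989 × 10^6 ft³.
Runoff depth d = V / A = 1.192 in.
C = d / P = 1.192 / 3.9 = 0.31.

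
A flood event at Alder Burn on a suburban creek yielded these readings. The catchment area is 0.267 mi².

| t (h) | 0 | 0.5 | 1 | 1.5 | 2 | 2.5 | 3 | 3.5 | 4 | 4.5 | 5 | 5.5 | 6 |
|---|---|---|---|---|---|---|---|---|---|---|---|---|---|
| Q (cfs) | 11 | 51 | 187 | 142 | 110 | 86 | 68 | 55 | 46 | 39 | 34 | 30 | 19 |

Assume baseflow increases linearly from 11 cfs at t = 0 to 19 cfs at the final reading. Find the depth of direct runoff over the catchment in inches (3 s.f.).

Direct runoff: 0.00, 39.33, 174.67, 129.00, 96.33, 71.67, 53.00, 39.33, 29.67, 22.00, 16.33, 11.67, 0.00 cfs; ΣQ_DR = 683.0 cfs.
V = ΣQ_DR · Δt = 683.0 × 1800 s = 1.229 × 10^6 ft³.
Over A = 0.267 mi², depth = V / A = 1.98 in.

d ≈ 1.98 in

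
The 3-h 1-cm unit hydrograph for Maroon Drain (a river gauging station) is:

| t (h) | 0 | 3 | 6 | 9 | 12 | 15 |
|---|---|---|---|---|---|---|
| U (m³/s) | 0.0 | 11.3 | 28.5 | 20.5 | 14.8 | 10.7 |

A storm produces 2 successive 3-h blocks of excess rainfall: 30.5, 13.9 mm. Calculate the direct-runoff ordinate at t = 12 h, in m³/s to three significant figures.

By discrete convolution, Q_j = Σ (P_i / 10 mm) · U_{j−i}.
At t = 12 h (j=4): Q = (30.5/10)·14.8 + (13.9/10)·20.5 = 73.6 m³/s.

Q ≈ 73.6 m³/s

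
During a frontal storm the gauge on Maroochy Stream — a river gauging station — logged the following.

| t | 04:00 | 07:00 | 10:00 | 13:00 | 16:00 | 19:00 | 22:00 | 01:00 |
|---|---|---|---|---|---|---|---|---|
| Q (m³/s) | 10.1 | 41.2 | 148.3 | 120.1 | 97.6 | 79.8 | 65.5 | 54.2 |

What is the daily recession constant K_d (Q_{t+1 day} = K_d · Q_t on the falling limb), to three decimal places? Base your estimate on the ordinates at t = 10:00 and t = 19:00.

Between t = 10:00 and t = 19:00 the flow falls from 148.3 to 79.8 m³/s over 3×3 h = 9 h.
Per-interval ratio K = (79.8/148.3)^(1/3) = 0.8134; K_d = K^(24/3) = 0.192.

K_d ≈ 0.192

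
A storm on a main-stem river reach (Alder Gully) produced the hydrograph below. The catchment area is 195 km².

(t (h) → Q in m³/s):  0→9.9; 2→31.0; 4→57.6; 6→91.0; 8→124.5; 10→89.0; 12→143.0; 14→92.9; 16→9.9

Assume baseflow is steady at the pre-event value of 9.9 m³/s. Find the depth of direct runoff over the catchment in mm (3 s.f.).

Direct runoff: 0.0, 21.1, 47.7, 81.1, 114.6, 79.1, 133.1, 83.0, 0.0 m³/s; ΣQ_DR = 559.7 m³/s.
V = ΣQ_DR · Δt = 559.7 × 7200 s = 4.030 × 10^6 m³.
Over A = 195 km², depth = V / A = 20.7 mm.

d ≈ 20.7 mm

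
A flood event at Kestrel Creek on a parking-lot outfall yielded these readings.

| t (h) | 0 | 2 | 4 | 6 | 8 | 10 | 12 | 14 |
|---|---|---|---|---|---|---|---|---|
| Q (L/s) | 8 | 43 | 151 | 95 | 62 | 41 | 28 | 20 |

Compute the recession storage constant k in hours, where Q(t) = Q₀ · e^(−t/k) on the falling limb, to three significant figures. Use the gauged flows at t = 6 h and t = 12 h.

On the falling limb, Q drops from 95 to 28 L/s between t = 6 h and t = 12 h (Δt = 6 h).
k = −Δt / ln(Q₂/Q₁) = −6 / ln(28/95) = 4.91 h.

k ≈ 4.91 h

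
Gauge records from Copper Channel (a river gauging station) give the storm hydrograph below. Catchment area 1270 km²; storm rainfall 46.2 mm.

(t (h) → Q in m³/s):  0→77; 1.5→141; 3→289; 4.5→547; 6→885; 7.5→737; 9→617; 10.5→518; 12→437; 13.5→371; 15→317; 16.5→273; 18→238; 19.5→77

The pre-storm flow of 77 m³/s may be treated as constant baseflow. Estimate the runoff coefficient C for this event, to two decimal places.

C ≈ 0.41

ΣQ_DR = 4446 m³/s; V = ΣQ_DR·Δt = 2.401 × 10^7 m³.
Runoff depth d = V / A = 18.90 mm.
C = d / P = 18.90 / 46.2 = 0.41.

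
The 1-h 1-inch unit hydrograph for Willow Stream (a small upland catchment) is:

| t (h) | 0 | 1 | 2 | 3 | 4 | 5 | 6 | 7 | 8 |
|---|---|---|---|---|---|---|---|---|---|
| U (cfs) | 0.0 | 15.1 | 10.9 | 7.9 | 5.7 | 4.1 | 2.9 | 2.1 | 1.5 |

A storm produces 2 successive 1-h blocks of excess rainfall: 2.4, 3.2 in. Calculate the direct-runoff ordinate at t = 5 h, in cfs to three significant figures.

Q ≈ 28.1 cfs

By discrete convolution, Q_j = Σ (P_i / 1 in) · U_{j−i}.
At t = 5 h (j=5): Q = (2.4/1)·4.1 + (3.2/1)·5.7 = 28.1 cfs.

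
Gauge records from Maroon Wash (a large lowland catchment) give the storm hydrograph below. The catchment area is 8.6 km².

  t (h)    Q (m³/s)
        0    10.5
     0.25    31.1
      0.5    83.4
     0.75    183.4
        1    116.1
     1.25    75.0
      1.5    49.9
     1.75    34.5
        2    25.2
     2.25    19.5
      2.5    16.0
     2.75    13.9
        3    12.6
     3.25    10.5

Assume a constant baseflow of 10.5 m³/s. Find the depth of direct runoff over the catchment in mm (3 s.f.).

Direct runoff: 0.0, 20.6, 72.9, 172.9, 105.6, 64.5, 39.4, 24.0, 14.7, 9.0, 5.5, 3.4, 2.1, 0.0 m³/s; ΣQ_DR = 534.6 m³/s.
V = ΣQ_DR · Δt = 534.6 × 900 s = 4.811 × 10^5 m³.
Over A = 8.6 km², depth = V / A = 55.9 mm.

d ≈ 55.9 mm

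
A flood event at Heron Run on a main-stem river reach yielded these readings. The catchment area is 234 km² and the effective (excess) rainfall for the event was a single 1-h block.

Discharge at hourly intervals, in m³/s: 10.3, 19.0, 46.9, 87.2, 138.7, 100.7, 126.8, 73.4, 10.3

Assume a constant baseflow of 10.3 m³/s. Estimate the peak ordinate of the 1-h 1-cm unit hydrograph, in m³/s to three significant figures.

U_p ≈ 160 m³/s

Direct runoff: 0.0, 8.7, 36.6, 76.9, 128.4, 90.4, 116.5, 63.1, 0.0 m³/s; ΣQ_DR = 520.6 m³/s, peak = 128.4 m³/s.
Runoff depth d = ΣQ_DR·Δt / A = 520.6 × 3600 / (234 km²) = 8.009 mm.
The 1-cm UH is the DRH scaled by (10 mm)/d, so U_p = 128.4 × 10/8.009 = 160 m³/s.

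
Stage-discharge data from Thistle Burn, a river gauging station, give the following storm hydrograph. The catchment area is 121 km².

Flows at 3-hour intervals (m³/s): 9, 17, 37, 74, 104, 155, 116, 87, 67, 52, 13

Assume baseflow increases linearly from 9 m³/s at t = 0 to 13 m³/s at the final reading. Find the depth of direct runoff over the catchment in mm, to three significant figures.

Direct runoff: 0.00, 7.60, 27.20, 63.80, 93.40, 144.00, 104.60, 75.20, 54.80, 39.40, 0.00 m³/s; ΣQ_DR = 610.0 m³/s.
V = ΣQ_DR · Δt = 610.0 × 10800 s = 6.588 × 10^6 m³.
Over A = 121 km², depth = V / A = 54.4 mm.

d ≈ 54.4 mm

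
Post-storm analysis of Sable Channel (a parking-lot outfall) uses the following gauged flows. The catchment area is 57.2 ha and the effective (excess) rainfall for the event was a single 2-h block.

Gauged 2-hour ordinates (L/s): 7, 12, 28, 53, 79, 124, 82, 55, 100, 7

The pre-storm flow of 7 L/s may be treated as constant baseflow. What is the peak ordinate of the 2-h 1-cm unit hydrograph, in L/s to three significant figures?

U_p ≈ 195 L/s

Direct runoff: 0.0, 5.0, 21.0, 46.0, 72.0, 117.0, 75.0, 48.0, 93.0, 0.0 L/s; ΣQ_DR = 477.0 L/s, peak = 117.0 L/s.
Runoff depth d = ΣQ_DR·Δt / A = 477.0 × 7200 / (57.2 ha) = 6.004 mm.
The 1-cm UH is the DRH scaled by (10 mm)/d, so U_p = 117.0 × 10/6.004 = 195 L/s.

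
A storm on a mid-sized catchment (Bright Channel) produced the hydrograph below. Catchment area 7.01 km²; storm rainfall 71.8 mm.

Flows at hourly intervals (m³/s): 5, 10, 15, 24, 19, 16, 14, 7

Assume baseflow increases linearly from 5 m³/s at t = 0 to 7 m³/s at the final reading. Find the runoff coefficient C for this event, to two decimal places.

ΣQ_DR = 62.00 m³/s; V = ΣQ_DR·Δt = 2.232 × 10^5 m³.
Runoff depth d = V / A = 31.84 mm.
C = d / P = 31.84 / 71.8 = 0.44.

C ≈ 0.44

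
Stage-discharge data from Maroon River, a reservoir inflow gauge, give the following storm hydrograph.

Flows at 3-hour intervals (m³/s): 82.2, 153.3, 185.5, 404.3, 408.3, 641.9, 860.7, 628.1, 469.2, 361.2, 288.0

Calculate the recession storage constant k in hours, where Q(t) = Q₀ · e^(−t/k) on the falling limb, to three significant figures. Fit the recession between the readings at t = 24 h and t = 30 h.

On the falling limb, Q drops from 469.2 to 288.0 m³/s between t = 24 h and t = 30 h (Δt = 6 h).
k = −Δt / ln(Q₂/Q₁) = −6 / ln(288.0/469.2) = 12.3 h.

k ≈ 12.3 h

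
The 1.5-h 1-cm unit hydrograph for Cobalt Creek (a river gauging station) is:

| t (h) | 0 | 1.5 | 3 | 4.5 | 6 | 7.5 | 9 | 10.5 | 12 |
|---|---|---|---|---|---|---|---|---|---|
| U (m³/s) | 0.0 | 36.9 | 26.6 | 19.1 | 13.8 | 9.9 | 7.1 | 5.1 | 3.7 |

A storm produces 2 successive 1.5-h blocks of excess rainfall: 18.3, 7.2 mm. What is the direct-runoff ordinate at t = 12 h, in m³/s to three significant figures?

Q ≈ 10.4 m³/s

By discrete convolution, Q_j = Σ (P_i / 10 mm) · U_{j−i}.
At t = 12 h (j=8): Q = (18.3/10)·3.7 + (7.2/10)·5.1 = 10.4 m³/s.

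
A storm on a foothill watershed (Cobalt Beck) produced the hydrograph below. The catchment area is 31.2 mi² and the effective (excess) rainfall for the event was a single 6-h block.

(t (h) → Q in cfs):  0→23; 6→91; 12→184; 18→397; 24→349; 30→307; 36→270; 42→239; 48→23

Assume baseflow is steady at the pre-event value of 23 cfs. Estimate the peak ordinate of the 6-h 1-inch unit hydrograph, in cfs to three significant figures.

Direct runoff: 0.0, 68.0, 161.0, 374.0, 326.0, 284.0, 247.0, 216.0, 0.0 cfs; ΣQ_DR = 1676 cfs, peak = 374.0 cfs.
Runoff depth d = ΣQ_DR·Δt / A = 1676 × 21600 / (31.2 mi²) = 0.4994 in.
The 1-inch UH is the DRH scaled by (1 in)/d, so U_p = 374.0 × 1/0.4994 = 749 cfs.

U_p ≈ 749 cfs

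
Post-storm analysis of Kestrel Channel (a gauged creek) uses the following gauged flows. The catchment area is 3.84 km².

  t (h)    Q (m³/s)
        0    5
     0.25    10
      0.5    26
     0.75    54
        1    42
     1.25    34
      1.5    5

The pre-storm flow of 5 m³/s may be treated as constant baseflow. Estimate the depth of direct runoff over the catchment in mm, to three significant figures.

d ≈ 33.0 mm

Direct runoff: 0.0, 5.0, 21.0, 49.0, 37.0, 29.0, 0.0 m³/s; ΣQ_DR = 141.0 m³/s.
V = ΣQ_DR · Δt = 141.0 × 900 s = 1.269 × 10^5 m³.
Over A = 3.84 km², depth = V / A = 33.0 mm.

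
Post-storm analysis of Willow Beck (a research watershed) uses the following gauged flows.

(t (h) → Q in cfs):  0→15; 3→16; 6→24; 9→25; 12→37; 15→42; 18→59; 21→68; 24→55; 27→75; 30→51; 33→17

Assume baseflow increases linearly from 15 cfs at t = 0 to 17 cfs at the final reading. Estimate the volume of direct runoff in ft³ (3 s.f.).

V ≈ 3.15 × 10^6 ft³

Direct-runoff ordinates (Q − Q_b): 0.00, 0.82, 8.64, 9.45, 21.27, 26.09, 42.91, 51.73, 38.55, 58.36, 34.18, 0.00 cfs.
ΣQ_DR = 292.0 cfs.
With Δt = 3 h = 10800 s, V = ΣQ_DR · Δt = 292.0 × 10800 = 3.15 × 10^6 ft³.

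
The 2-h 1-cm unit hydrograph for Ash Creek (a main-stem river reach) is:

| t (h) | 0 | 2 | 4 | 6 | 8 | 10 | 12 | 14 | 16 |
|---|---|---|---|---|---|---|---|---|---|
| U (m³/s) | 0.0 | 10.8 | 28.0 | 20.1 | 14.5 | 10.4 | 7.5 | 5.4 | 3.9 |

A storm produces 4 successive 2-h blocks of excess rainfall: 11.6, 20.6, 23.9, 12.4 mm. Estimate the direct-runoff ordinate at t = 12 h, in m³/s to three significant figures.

By discrete convolution, Q_j = Σ (P_i / 10 mm) · U_{j−i}.
At t = 12 h (j=6): Q = (11.6/10)·7.5 + (20.6/10)·10.4 + (23.9/10)·14.5 + (12.4/10)·20.1 = 89.7 m³/s.

Q ≈ 89.7 m³/s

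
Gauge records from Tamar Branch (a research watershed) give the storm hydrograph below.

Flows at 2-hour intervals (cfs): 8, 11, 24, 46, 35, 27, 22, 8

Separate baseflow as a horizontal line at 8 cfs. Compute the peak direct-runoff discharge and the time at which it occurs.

Subtracting baseflow gives direct-runoff ordinates: 0.0, 3.0, 16.0, 38.0, 27.0, 19.0, 14.0, 0.0 cfs.
The maximum is 38.0 cfs, occurring at the reading for t = 6 h.

Q_p = 38.0 cfs at t = 6 h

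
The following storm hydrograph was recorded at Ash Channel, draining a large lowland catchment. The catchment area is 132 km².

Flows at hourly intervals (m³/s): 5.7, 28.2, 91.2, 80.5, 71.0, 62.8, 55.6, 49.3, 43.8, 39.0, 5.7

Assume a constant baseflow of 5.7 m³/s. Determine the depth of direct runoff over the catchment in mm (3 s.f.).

d ≈ 12.8 mm

Direct runoff: 0.0, 22.5, 85.5, 74.8, 65.3, 57.1, 49.9, 43.6, 38.1, 33.3, 0.0 m³/s; ΣQ_DR = 470.1 m³/s.
V = ΣQ_DR · Δt = 470.1 × 3600 s = 1.692 × 10^6 m³.
Over A = 132 km², depth = V / A = 12.8 mm.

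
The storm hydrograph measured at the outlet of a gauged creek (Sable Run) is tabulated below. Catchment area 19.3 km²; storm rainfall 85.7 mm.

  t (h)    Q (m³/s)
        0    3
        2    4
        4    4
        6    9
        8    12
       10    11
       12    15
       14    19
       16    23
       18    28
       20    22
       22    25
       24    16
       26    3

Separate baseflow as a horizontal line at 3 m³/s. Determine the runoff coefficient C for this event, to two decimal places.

C ≈ 0.66

ΣQ_DR = 152.0 m³/s; V = ΣQ_DR·Δt = 1.094 × 10^6 m³.
Runoff depth d = V / A = 56.70 mm.
C = d / P = 56.70 / 85.7 = 0.66.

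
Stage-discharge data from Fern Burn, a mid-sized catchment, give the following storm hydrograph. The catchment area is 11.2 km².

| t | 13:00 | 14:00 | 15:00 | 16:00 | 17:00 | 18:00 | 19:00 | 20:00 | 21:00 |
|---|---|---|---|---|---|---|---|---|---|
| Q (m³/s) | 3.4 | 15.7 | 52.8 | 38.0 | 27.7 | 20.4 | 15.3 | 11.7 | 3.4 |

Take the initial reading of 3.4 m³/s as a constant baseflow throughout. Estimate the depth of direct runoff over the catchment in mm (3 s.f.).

d ≈ 50.7 mm

Direct runoff: 0.0, 12.3, 49.4, 34.6, 24.3, 17.0, 11.9, 8.3, 0.0 m³/s; ΣQ_DR = 157.8 m³/s.
V = ΣQ_DR · Δt = 157.8 × 3600 s = 5.681 × 10^5 m³.
Over A = 11.2 km², depth = V / A = 50.7 mm.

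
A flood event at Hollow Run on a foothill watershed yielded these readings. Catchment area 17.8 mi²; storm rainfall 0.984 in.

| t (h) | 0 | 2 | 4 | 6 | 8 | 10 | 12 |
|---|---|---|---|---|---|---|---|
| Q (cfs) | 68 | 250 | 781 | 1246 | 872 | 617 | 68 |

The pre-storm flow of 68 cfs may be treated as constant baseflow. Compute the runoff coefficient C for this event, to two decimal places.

ΣQ_DR = 3426 cfs; V = ΣQ_DR·Δt = 2.467 × 10^7 ft³.
Runoff depth d = V / A = 0.5965 in.
C = d / P = 0.5965 / 0.984 = 0.61.

C ≈ 0.61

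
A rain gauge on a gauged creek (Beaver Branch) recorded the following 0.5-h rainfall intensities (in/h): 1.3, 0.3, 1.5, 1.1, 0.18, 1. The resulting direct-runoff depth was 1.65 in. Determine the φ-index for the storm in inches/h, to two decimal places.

φ ≈ 0.40 in/h

Only the 4 blocks with intensity above φ contribute runoff: 1.3, 1.5, 1.1, 1 in/h.
Σ(I−φ)·Δt = d  ⇒  (1.3+1.5+1.1+1 − 4φ)·0.5 = 1.65
φ = (4.900 − 1.65/0.5) / 4 = 0.40 in/h.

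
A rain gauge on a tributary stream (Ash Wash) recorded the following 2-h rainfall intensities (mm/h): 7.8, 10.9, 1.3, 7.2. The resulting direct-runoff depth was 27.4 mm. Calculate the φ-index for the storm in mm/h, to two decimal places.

Only the 3 blocks with intensity above φ contribute runoff: 7.8, 10.9, 7.2 mm/h.
Σ(I−φ)·Δt = d  ⇒  (7.8+10.9+7.2 − 3φ)·2 = 27.4
φ = (25.90 − 27.4/2) / 3 = 4.07 mm/h.

φ ≈ 4.07 mm/h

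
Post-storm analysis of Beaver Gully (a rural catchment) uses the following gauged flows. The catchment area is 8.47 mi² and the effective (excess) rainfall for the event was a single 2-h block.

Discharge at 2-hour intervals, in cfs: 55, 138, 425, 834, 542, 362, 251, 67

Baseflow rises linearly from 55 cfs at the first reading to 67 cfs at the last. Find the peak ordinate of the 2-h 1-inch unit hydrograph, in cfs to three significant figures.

U_p ≈ 967 cfs

Direct runoff: 0.00, 81.29, 366.57, 773.86, 480.14, 298.43, 185.71, 0.00 cfs; ΣQ_DR = 2186 cfs, peak = 773.86 cfs.
Runoff depth d = ΣQ_DR·Δt / A = 2186 × 7200 / (8.47 mi²) = 0.7999 in.
The 1-inch UH is the DRH scaled by (1 in)/d, so U_p = 773.86 × 1/0.7999 = 967 cfs.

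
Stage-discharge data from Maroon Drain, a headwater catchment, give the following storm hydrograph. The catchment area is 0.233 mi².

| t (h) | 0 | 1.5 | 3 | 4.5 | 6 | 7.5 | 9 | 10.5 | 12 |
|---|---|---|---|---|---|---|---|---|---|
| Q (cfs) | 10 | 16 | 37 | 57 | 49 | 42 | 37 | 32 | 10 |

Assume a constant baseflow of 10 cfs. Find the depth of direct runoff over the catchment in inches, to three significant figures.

d ≈ 2.00 in

Direct runoff: 0.0, 6.0, 27.0, 47.0, 39.0, 32.0, 27.0, 22.0, 0.0 cfs; ΣQ_DR = 200.0 cfs.
V = ΣQ_DR · Δt = 200.0 × 5400 s = 1.080 × 10^6 ft³.
Over A = 0.233 mi², depth = V / A = 2.00 in.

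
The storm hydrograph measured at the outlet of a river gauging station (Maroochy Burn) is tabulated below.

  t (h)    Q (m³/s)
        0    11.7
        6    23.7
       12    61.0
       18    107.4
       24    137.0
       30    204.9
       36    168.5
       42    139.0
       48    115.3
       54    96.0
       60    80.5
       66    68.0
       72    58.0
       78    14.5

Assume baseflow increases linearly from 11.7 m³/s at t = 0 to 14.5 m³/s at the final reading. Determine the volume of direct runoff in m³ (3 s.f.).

Direct-runoff ordinates (Q − Q_b): 0.00, 11.78, 48.87, 95.05, 124.44, 192.12, 155.51, 125.79, 101.88, 82.36, 66.65, 53.93, 43.72, 0.00 m³/s.
ΣQ_DR = 1102 m³/s.
With Δt = 6 h = 21600 s, V = ΣQ_DR · Δt = 1102 × 21600 = 2.38 × 10^7 m³.

V ≈ 2.38 × 10^7 m³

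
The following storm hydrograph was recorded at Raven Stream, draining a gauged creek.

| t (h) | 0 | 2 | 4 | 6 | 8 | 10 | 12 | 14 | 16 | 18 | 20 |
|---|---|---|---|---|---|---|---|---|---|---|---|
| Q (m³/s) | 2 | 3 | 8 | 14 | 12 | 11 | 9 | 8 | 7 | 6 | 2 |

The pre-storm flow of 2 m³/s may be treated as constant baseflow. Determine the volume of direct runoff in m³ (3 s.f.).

Direct-runoff ordinates (Q − Q_b): 0.0, 1.0, 6.0, 12.0, 10.0, 9.0, 7.0, 6.0, 5.0, 4.0, 0.0 m³/s.
ΣQ_DR = 60.00 m³/s.
With Δt = 2 h = 7200 s, V = ΣQ_DR · Δt = 60.00 × 7200 = 4.32 × 10^5 m³.

V ≈ 4.32 × 10^5 m³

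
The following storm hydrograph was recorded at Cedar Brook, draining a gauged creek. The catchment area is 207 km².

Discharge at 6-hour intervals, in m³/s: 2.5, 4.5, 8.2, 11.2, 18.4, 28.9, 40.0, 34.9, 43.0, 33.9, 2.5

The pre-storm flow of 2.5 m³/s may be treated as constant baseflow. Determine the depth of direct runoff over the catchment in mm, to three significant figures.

d ≈ 20.9 mm

Direct runoff: 0.0, 2.0, 5.7, 8.7, 15.9, 26.4, 37.5, 32.4, 40.5, 31.4, 0.0 m³/s; ΣQ_DR = 200.5 m³/s.
V = ΣQ_DR · Δt = 200.5 × 21600 s = 4.331 × 10^6 m³.
Over A = 207 km², depth = V / A = 20.9 mm.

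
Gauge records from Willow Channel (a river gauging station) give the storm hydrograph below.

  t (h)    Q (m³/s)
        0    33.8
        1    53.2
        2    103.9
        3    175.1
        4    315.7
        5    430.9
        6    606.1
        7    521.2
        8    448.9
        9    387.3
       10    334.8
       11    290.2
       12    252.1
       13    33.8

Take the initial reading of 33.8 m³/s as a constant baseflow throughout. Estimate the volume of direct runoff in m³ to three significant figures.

V ≈ 1.26 × 10^7 m³

Direct-runoff ordinates (Q − Q_b): 0.0, 19.4, 70.1, 141.3, 281.9, 397.1, 572.3, 487.4, 415.1, 353.5, 301.0, 256.4, 218.3, 0.0 m³/s.
ΣQ_DR = 3514 m³/s.
With Δt = 1 h = 3600 s, V = ΣQ_DR · Δt = 3514 × 3600 = 1.26 × 10^7 m³.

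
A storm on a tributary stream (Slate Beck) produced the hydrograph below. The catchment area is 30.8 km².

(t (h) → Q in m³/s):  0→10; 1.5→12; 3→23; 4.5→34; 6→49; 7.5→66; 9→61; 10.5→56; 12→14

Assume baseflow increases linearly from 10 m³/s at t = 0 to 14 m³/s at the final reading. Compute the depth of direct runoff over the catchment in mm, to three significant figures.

Direct runoff: 0.00, 1.50, 12.00, 22.50, 37.00, 53.50, 48.00, 42.50, 0.00 m³/s; ΣQ_DR = 217.0 m³/s.
V = ΣQ_DR · Δt = 217.0 × 5400 s = 1.172 × 10^6 m³.
Over A = 30.8 km², depth = V / A = 38.0 mm.

d ≈ 38.0 mm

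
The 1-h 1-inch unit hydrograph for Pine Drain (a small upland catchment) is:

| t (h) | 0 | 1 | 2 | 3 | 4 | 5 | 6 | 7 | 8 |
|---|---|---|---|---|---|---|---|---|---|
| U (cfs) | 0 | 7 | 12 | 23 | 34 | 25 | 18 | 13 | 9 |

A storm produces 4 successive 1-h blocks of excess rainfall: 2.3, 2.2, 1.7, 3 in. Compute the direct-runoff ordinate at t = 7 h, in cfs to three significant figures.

Q ≈ 214 cfs

By discrete convolution, Q_j = Σ (P_i / 1 in) · U_{j−i}.
At t = 7 h (j=7): Q = (2.3/1)·13 + (2.2/1)·18 + (1.7/1)·25 + (3/1)·34 = 214 cfs.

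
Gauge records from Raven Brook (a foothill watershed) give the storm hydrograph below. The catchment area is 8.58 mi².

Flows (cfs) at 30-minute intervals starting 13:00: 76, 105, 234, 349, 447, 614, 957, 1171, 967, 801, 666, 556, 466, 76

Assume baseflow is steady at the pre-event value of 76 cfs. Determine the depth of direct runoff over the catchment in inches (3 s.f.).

d ≈ 0.580 in

Direct runoff: 0.0, 29.0, 158.0, 273.0, 371.0, 538.0, 881.0, 1095.0, 891.0, 725.0, 590.0, 480.0, 390.0, 0.0 cfs; ΣQ_DR = 6421 cfs.
V = ΣQ_DR · Δt = 6421 × 1800 s = 1.156 × 10^7 ft³.
Over A = 8.58 mi², depth = V / A = 0.580 in.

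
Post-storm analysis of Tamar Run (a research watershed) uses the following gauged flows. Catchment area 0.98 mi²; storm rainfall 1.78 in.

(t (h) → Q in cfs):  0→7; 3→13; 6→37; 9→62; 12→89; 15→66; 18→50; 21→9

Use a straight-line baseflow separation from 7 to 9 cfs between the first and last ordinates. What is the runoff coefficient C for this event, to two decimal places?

ΣQ_DR = 269.0 cfs; V = ΣQ_DR·Δt = 2.905 × 10^6 ft³.
Runoff depth d = V / A = 1.276 in.
C = d / P = 1.276 / 1.78 = 0.72.

C ≈ 0.72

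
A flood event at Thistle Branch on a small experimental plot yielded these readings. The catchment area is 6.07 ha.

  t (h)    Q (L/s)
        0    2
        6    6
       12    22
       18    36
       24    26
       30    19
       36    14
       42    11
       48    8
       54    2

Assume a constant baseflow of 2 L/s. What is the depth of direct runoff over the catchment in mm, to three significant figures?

d ≈ 44.8 mm

Direct runoff: 0.0, 4.0, 20.0, 34.0, 24.0, 17.0, 12.0, 9.0, 6.0, 0.0 L/s; ΣQ_DR = 126.0 L/s.
V = ΣQ_DR · Δt = 126.0 × 21600 s = 2.722 × 10^6 L.
Over A = 6.07 ha, depth = V / A = 44.8 mm.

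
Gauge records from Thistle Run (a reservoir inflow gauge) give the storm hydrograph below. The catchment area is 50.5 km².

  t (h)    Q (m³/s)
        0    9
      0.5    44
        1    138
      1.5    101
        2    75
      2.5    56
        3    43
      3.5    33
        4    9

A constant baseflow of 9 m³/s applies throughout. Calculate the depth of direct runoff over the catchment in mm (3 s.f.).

d ≈ 15.2 mm

Direct runoff: 0.0, 35.0, 129.0, 92.0, 66.0, 47.0, 34.0, 24.0, 0.0 m³/s; ΣQ_DR = 427.0 m³/s.
V = ΣQ_DR · Δt = 427.0 × 1800 s = 7.686 × 10^5 m³.
Over A = 50.5 km², depth = V / A = 15.2 mm.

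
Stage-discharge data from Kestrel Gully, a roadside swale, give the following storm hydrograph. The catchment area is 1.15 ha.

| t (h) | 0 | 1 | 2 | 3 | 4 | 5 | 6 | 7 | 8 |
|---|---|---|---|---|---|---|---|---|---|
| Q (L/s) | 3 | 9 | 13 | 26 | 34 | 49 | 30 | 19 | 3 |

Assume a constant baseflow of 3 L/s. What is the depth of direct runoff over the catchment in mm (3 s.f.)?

Direct runoff: 0.0, 6.0, 10.0, 23.0, 31.0, 46.0, 27.0, 16.0, 0.0 L/s; ΣQ_DR = 159.0 L/s.
V = ΣQ_DR · Δt = 159.0 × 3600 s = 5.724 × 10^5 L.
Over A = 1.15 ha, depth = V / A = 49.8 mm.

d ≈ 49.8 mm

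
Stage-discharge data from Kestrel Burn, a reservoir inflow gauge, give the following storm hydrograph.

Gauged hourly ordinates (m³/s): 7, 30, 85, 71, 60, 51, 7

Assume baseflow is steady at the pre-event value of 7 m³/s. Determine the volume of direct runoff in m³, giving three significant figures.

Direct-runoff ordinates (Q − Q_b): 0.0, 23.0, 78.0, 64.0, 53.0, 44.0, 0.0 m³/s.
ΣQ_DR = 262.0 m³/s.
With Δt = 1 h = 3600 s, V = ΣQ_DR · Δt = 262.0 × 3600 = 9.43 × 10^5 m³.

V ≈ 9.43 × 10^5 m³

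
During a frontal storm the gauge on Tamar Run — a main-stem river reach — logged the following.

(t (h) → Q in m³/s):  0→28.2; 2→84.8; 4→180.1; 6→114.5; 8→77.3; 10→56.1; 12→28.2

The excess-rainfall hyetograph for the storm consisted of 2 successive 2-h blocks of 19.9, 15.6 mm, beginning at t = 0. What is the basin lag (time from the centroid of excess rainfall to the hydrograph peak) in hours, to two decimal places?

Centroid of excess rainfall: t_c = Σ P_i·t̄_i / ΣP_i = 1.8789 h (block centres at 1, 3 h).
Hydrograph peak occurs at t = 4 h, so basin lag t_L = 4 − 1.8789 = 2.12 h.

t_L ≈ 2.12 h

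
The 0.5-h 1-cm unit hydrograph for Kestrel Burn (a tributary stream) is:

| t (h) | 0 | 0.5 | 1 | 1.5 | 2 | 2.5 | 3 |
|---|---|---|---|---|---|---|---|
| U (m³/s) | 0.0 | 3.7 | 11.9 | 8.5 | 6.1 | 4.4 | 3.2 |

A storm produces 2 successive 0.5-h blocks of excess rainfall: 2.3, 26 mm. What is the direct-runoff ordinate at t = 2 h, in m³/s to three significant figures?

By discrete convolution, Q_j = Σ (P_i / 10 mm) · U_{j−i}.
At t = 2 h (j=4): Q = (2.3/10)·6.1 + (26/10)·8.5 = 23.5 m³/s.

Q ≈ 23.5 m³/s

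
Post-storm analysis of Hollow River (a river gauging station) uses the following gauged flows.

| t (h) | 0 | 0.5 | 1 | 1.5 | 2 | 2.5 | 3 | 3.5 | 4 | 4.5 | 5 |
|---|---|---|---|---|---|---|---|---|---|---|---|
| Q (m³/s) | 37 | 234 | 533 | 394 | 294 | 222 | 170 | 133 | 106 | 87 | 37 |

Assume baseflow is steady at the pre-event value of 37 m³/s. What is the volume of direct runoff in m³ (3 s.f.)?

Direct-runoff ordinates (Q − Q_b): 0.0, 197.0, 496.0, 357.0, 257.0, 185.0, 133.0, 96.0, 69.0, 50.0, 0.0 m³/s.
ΣQ_DR = 1840 m³/s.
With Δt = 0.5 h = 1800 s, V = ΣQ_DR · Δt = 1840 × 1800 = 3.31 × 10^6 m³.

V ≈ 3.31 × 10^6 m³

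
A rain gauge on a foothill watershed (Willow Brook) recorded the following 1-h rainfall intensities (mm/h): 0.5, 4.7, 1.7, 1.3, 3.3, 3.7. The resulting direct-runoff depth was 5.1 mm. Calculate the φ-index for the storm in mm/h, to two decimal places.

Only the 3 blocks with intensity above φ contribute runoff: 4.7, 3.3, 3.7 mm/h.
Σ(I−φ)·Δt = d  ⇒  (4.7+3.3+3.7 − 3φ)·1 = 5.1
φ = (11.70 − 5.1/1) / 3 = 2.20 mm/h.

φ ≈ 2.20 mm/h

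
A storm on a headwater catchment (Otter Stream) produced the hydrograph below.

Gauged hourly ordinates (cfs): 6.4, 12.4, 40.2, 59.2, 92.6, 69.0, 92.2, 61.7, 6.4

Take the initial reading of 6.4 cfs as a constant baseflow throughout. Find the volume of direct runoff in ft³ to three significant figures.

V ≈ 1.38 × 10^6 ft³

Direct-runoff ordinates (Q − Q_b): 0.0, 6.0, 33.8, 52.8, 86.2, 62.6, 85.8, 55.3, 0.0 cfs.
ΣQ_DR = 382.5 cfs.
With Δt = 1 h = 3600 s, V = ΣQ_DR · Δt = 382.5 × 3600 = 1.38 × 10^6 ft³.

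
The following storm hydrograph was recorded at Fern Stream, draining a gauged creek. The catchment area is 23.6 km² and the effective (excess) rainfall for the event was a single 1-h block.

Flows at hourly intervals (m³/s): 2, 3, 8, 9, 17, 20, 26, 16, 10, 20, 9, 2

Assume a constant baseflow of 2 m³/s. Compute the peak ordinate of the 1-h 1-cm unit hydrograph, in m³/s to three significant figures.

Direct runoff: 0.0, 1.0, 6.0, 7.0, 15.0, 18.0, 24.0, 14.0, 8.0, 18.0, 7.0, 0.0 m³/s; ΣQ_DR = 118.0 m³/s, peak = 24.0 m³/s.
Runoff depth d = ΣQ_DR·Δt / A = 118.0 × 3600 / (23.6 km²) = 18.00 mm.
The 1-cm UH is the DRH scaled by (10 mm)/d, so U_p = 24.0 × 10/18.00 = 13.3 m³/s.

U_p ≈ 13.3 m³/s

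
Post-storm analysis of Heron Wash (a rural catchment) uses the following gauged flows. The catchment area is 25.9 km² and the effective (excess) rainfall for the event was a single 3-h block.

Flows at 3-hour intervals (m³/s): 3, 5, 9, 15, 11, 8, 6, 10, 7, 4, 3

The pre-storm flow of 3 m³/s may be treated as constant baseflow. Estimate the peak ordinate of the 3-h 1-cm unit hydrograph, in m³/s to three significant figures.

Direct runoff: 0.0, 2.0, 6.0, 12.0, 8.0, 5.0, 3.0, 7.0, 4.0, 1.0, 0.0 m³/s; ΣQ_DR = 48.00 m³/s, peak = 12.0 m³/s.
Runoff depth d = ΣQ_DR·Δt / A = 48.00 × 10800 / (25.9 km²) = 20.02 mm.
The 1-cm UH is the DRH scaled by (10 mm)/d, so U_p = 12.0 × 10/20.02 = 6.00 m³/s.

U_p ≈ 6.00 m³/s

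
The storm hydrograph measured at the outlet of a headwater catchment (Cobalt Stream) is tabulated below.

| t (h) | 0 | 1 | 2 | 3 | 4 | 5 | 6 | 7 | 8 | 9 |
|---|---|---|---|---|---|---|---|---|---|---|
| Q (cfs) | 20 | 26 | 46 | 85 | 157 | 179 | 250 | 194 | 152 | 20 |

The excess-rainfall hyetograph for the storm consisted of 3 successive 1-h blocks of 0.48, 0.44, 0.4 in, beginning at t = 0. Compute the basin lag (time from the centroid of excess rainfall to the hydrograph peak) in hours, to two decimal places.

Centroid of excess rainfall: t_c = Σ P_i·t̄_i / ΣP_i = 1.4394 h (block centres at 0.5, 1.5, 2.5 h).
Hydrograph peak occurs at t = 6 h, so basin lag t_L = 6 − 1.4394 = 4.56 h.

t_L ≈ 4.56 h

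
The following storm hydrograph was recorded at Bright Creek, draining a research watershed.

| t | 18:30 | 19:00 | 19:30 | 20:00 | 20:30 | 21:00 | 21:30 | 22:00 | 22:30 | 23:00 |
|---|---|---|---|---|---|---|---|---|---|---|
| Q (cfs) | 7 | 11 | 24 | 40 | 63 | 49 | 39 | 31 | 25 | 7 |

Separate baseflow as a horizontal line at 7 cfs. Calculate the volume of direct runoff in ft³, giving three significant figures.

Direct-runoff ordinates (Q − Q_b): 0.0, 4.0, 17.0, 33.0, 56.0, 42.0, 32.0, 24.0, 18.0, 0.0 cfs.
ΣQ_DR = 226.0 cfs.
With Δt = 0.5 h = 1800 s, V = ΣQ_DR · Δt = 226.0 × 1800 = 4.07 × 10^5 ft³.

V ≈ 4.07 × 10^5 ft³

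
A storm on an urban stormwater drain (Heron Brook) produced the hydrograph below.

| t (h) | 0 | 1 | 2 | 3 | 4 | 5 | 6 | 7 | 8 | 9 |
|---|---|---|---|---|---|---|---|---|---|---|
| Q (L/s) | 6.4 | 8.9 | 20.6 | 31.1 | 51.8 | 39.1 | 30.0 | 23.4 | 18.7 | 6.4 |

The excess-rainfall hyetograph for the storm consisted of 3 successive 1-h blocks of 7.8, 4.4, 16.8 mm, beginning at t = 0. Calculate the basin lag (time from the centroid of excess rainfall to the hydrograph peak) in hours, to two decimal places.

t_L ≈ 2.19 h

Centroid of excess rainfall: t_c = Σ P_i·t̄_i / ΣP_i = 1.8103 h (block centres at 0.5, 1.5, 2.5 h).
Hydrograph peak occurs at t = 4 h, so basin lag t_L = 4 − 1.8103 = 2.19 h.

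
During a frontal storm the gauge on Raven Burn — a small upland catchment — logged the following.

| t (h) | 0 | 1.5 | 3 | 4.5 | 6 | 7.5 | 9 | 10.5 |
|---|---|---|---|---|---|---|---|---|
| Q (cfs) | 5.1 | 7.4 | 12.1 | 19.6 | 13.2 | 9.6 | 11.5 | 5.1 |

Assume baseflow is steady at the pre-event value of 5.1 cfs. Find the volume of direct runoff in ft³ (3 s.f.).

Direct-runoff ordinates (Q − Q_b): 0.0, 2.3, 7.0, 14.5, 8.1, 4.5, 6.4, 0.0 cfs.
ΣQ_DR = 42.80 cfs.
With Δt = 1.5 h = 5400 s, V = ΣQ_DR · Δt = 42.80 × 5400 = 2.31 × 10^5 ft³.

V ≈ 2.31 × 10^5 ft³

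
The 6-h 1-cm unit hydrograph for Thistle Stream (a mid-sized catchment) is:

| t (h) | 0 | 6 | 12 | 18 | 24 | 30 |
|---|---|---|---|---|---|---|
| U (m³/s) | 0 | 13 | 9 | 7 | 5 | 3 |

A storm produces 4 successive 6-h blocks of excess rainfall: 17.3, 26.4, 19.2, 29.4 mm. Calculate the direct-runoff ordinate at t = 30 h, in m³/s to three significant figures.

Q ≈ 58.3 m³/s

By discrete convolution, Q_j = Σ (P_i / 10 mm) · U_{j−i}.
At t = 30 h (j=5): Q = (17.3/10)·3 + (26.4/10)·5 + (19.2/10)·7 + (29.4/10)·9 = 58.3 m³/s.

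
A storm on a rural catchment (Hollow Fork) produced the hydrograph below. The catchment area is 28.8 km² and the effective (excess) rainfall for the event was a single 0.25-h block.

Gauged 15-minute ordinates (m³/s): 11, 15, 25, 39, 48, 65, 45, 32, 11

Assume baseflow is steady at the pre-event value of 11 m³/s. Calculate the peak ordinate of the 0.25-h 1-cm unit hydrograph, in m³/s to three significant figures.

Direct runoff: 0.0, 4.0, 14.0, 28.0, 37.0, 54.0, 34.0, 21.0, 0.0 m³/s; ΣQ_DR = 192.0 m³/s, peak = 54.0 m³/s.
Runoff depth d = ΣQ_DR·Δt / A = 192.0 × 900 / (28.8 km²) = 6.000 mm.
The 1-cm UH is the DRH scaled by (10 mm)/d, so U_p = 54.0 × 10/6.000 = 90.0 m³/s.

U_p ≈ 90.0 m³/s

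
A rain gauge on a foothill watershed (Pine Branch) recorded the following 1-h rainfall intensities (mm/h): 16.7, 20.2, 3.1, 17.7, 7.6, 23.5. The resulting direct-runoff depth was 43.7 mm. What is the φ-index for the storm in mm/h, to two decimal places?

φ ≈ 8.60 mm/h

Only the 4 blocks with intensity above φ contribute runoff: 16.7, 20.2, 17.7, 23.5 mm/h.
Σ(I−φ)·Δt = d  ⇒  (16.7+20.2+17.7+23.5 − 4φ)·1 = 43.7
φ = (78.10 − 43.7/1) / 4 = 8.60 mm/h.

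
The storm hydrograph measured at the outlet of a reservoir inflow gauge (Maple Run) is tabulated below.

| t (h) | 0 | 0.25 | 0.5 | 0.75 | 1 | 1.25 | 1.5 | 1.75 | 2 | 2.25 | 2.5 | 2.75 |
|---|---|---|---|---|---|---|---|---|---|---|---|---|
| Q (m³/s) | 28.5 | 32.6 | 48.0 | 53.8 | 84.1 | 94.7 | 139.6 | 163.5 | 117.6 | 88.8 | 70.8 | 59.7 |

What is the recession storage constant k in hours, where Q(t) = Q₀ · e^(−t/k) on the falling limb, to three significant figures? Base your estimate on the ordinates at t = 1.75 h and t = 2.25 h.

On the falling limb, Q drops from 163.5 to 88.8 m³/s between t = 1.75 h and t = 2.25 h (Δt = 0.5 h).
k = −Δt / ln(Q₂/Q₁) = −0.5 / ln(88.8/163.5) = 0.819 h.

k ≈ 0.819 h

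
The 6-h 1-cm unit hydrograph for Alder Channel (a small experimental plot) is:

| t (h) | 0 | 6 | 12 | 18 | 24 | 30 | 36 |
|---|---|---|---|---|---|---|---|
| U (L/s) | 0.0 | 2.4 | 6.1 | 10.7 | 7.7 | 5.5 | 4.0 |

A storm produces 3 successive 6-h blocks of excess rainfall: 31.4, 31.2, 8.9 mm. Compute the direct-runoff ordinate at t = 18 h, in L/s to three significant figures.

By discrete convolution, Q_j = Σ (P_i / 10 mm) · U_{j−i}.
At t = 18 h (j=3): Q = (31.4/10)·10.7 + (31.2/10)·6.1 + (8.9/10)·2.4 = 54.8 L/s.

Q ≈ 54.8 L/s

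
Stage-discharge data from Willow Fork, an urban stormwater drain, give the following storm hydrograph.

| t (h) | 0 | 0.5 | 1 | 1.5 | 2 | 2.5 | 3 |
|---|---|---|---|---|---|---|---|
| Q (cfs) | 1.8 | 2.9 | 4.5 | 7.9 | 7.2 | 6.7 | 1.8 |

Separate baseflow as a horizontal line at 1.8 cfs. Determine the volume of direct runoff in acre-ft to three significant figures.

V ≈ 0.835 acre-ft

Direct-runoff ordinates (Q − Q_b): 0.0, 1.1, 2.7, 6.1, 5.4, 4.9, 0.0 cfs.
ΣQ_DR = 20.20 cfs.
With Δt = 0.5 h = 1800 s, V = ΣQ_DR · Δt = 20.20 × 1800 = 36400 ft³ = 0.835 acre-ft.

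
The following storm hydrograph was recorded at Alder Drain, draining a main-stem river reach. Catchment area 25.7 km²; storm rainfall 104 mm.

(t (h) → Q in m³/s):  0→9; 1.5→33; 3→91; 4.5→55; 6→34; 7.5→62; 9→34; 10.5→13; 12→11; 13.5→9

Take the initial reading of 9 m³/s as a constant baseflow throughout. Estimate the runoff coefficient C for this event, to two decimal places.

ΣQ_DR = 261.0 m³/s; V = ΣQ_DR·Δt = 1.409 × 10^6 m³.
Runoff depth d = V / A = 54.84 mm.
C = d / P = 54.84 / 104 = 0.53.

C ≈ 0.53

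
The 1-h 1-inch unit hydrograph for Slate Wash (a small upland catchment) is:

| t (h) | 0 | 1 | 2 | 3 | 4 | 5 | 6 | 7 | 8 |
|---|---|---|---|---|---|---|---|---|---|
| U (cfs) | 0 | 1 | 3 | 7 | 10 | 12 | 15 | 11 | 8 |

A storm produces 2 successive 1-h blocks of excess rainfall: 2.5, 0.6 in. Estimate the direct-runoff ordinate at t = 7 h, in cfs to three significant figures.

Q ≈ 36.5 cfs

By discrete convolution, Q_j = Σ (P_i / 1 in) · U_{j−i}.
At t = 7 h (j=7): Q = (2.5/1)·11 + (0.6/1)·15 = 36.5 cfs.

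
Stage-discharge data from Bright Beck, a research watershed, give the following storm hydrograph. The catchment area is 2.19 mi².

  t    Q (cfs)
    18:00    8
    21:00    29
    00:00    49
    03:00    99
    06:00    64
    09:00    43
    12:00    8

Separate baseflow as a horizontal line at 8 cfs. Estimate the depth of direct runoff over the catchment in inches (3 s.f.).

d ≈ 0.518 in

Direct runoff: 0.0, 21.0, 41.0, 91.0, 56.0, 35.0, 0.0 cfs; ΣQ_DR = 244.0 cfs.
V = ΣQ_DR · Δt = 244.0 × 10800 s = 2.635 × 10^6 ft³.
Over A = 2.19 mi², depth = V / A = 0.518 in.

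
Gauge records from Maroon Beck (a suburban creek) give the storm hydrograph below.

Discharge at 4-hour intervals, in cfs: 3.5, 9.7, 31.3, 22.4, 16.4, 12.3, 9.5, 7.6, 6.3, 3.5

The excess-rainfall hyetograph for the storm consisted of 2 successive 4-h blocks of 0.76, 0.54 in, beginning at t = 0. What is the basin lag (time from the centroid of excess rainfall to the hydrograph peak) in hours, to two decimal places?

Centroid of excess rainfall: t_c = Σ P_i·t̄_i / ΣP_i = 3.6615 h (block centres at 2, 6 h).
Hydrograph peak occurs at t = 8 h, so basin lag t_L = 8 − 3.6615 = 4.34 h.

t_L ≈ 4.34 h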